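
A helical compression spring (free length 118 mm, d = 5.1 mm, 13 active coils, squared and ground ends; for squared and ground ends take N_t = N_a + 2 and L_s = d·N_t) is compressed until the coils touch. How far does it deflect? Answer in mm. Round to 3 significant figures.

N_t = 15; L_s = 5.1·15 = 76.5 mm
δ_solid = L₀ − L_s = 118 − 76.5 = 41.5 mm

41.5 mm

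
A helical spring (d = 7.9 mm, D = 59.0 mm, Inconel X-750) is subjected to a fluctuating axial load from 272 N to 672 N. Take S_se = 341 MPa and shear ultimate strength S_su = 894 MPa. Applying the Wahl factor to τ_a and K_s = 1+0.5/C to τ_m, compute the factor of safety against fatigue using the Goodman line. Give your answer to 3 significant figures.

2.59

C = D/d = 59.0/7.9 = 7.4684; K_W = (4C−1)/(4C−4)+0.615/C = 1.1983; K_s = 1+0.5/C = 1.0669
F_a = (F_max−F_min)/2 = 200 N; F_m = (F_max+F_min)/2 = 472 N
τ_a = K_W·8F_aD/(πd³) = 1.1983 × 60.945 = 73.031 MPa
τ_m = K_s·8F_mD/(πd³) = 1.0669 × 143.83 = 153.46 MPa
Goodman: 1/n_f = τ_a/S_se + τ_m/S_su = 73.031/341 + 153.46/894 = 0.21417 + 0.17166 = 0.38582
n_f = 1/0.38582 = 2.592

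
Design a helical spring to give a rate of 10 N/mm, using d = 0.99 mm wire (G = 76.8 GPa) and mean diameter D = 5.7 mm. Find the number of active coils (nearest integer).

N_a = Gd⁴/(8D³k) = (76.8×10³ × 0.99⁴)/(8 × 5.7³ × 10)
    = 73773.8 / 14815.4 = 4.98 → 5 coils

5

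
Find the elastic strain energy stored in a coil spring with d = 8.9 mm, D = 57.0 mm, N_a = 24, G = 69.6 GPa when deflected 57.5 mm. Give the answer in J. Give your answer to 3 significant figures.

20.3 J

k = Gd⁴/(8D³N_a) = (69.6×10³)(8.9⁴)/(8·57.0³·24) = 12.281 N/mm
U = ½kδ² = 0.5 × 12.281 × 57.5² = 20302 N·mm = 20.302 J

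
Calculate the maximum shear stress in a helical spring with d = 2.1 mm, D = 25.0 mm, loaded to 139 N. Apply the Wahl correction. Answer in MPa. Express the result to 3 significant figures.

Spring index C = D/d = 25.0/2.1 = 11.9048
K_W = (4C−1)/(4C−4) + 0.615/C = 46.619/43.619 + 0.0517 = 1.1204
τ₀ = 8FD/(πd³) = 8·139·25.0/(π·2.1³) = 27800/29.094 = 955.51 MPa
τ_max = K·τ₀ = 1.1204 × 955.51 = 1070.6 MPa

1070 MPa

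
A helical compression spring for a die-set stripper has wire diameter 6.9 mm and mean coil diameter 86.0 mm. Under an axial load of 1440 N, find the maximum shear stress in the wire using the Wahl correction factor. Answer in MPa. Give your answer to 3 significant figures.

Spring index C = D/d = 86.0/6.9 = 12.4638
K_W = (4C−1)/(4C−4) + 0.615/C = 48.855/45.855 + 0.0493 = 1.1148
τ₀ = 8FD/(πd³) = 8·1440·86.0/(π·6.9³) = 990720/1032 = 959.96 MPa
τ_max = K·τ₀ = 1.1148 × 959.96 = 1070.1 MPa

1070 MPa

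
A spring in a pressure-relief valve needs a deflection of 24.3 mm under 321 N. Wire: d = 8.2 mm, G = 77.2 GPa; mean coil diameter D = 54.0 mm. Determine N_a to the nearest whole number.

21

Required rate k = F/δ = 321/24.3 = 13.21 N/mm
N_a = Gd⁴/(8D³k) = (77.2×10³ × 8.2⁴)/(8 × 54.0³ × 13.21)
    = 3.49038e+08 / 1.66406e+07 = 20.98 → 21 coils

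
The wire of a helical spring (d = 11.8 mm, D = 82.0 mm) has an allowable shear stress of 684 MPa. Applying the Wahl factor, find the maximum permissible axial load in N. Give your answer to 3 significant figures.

C = D/d = 82.0/11.8 = 6.9492
K_W = (4C−1)/(4C−4) + 0.615/C = 26.797/23.797 + 0.0885 = 1.2146
τ_max = K·8FD/(πd³) → F_max = τ_allow·πd³/(8DK)
F_max = 684·π·11.8³/(8·82.0·1.2146) = 3.5306e+06/796.76 = 4431.2 N

4430 N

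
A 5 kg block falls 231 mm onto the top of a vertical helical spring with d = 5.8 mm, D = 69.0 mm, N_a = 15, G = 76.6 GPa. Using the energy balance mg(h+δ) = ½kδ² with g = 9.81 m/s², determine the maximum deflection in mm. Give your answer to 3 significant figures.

k = Gd⁴/(8D³N_a) = (76.6×10³)(5.8⁴)/(8·69.0³·15) = 2.1989 N/mm
W = mg = 5 × 9.81 = 49.05 N
½kδ² − Wδ − Wh = 0 → δ = (W + √(W² + 2kWh))/k
δ = (49.05 + √(2405.9 + 49830.3))/2.1989 = (49.05 + 228.55)/2.1989 = 126.24 mm

126 mm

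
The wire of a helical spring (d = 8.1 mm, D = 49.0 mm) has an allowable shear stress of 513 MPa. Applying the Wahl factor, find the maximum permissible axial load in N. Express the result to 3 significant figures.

1750 N

C = D/d = 49.0/8.1 = 6.0494
K_W = (4C−1)/(4C−4) + 0.615/C = 23.198/20.198 + 0.1017 = 1.2502
τ_max = K·8FD/(πd³) → F_max = τ_allow·πd³/(8DK)
F_max = 513·π·8.1³/(8·49.0·1.2502) = 8.5649e+05/490.08 = 1747.7 N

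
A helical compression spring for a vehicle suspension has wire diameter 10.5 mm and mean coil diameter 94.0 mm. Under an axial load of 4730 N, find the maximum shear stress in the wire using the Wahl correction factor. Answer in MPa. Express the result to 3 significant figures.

1140 MPa

Spring index C = D/d = 94.0/10.5 = 8.9524
K_W = (4C−1)/(4C−4) + 0.615/C = 34.810/31.810 + 0.0687 = 1.1630
τ₀ = 8FD/(πd³) = 8·4730·94.0/(π·10.5³) = 3.55696e+06/3636.8 = 978.05 MPa
τ_max = K·τ₀ = 1.1630 × 978.05 = 1137.5 MPa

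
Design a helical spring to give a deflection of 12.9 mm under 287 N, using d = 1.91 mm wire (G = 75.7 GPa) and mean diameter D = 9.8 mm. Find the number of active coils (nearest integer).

Required rate k = F/δ = 287/12.9 = 22.248 N/mm
N_a = Gd⁴/(8D³k) = (75.7×10³ × 1.91⁴)/(8 × 9.8³ × 22.248)
    = 1.00746e+06 / 167518 = 6.014 → 6 coils

6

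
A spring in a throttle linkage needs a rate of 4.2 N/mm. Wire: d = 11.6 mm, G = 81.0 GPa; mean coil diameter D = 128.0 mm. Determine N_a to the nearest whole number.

N_a = Gd⁴/(8D³k) = (81.0×10³ × 11.6⁴)/(8 × 128.0³ × 4.2)
    = 1.46662e+09 / 7.04643e+07 = 20.81 → 21 coils

21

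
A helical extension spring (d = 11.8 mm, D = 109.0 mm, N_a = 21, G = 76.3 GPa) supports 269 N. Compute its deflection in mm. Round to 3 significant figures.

k = Gd⁴/(8D³N_a) = (76.3×10³)(11.8⁴)/(8·109.0³·21) = 6.7993 N/mm
δ = F/k = 269 / 6.7993 = 39.563 mm

39.6 mm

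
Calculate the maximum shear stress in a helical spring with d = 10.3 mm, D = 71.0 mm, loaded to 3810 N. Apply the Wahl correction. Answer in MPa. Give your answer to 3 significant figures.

767 MPa

Spring index C = D/d = 71.0/10.3 = 6.8932
K_W = (4C−1)/(4C−4) + 0.615/C = 26.573/23.573 + 0.0892 = 1.2165
τ₀ = 8FD/(πd³) = 8·3810·71.0/(π·10.3³) = 2.16408e+06/3432.9 = 630.39 MPa
τ_max = K·τ₀ = 1.2165 × 630.39 = 766.86 MPa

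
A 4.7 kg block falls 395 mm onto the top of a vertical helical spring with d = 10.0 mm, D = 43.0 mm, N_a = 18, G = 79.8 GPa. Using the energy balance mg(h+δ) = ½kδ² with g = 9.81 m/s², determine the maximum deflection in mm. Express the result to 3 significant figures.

k = Gd⁴/(8D³N_a) = (79.8×10³)(10.0⁴)/(8·43.0³·18) = 69.7 N/mm
W = mg = 4.7 × 9.81 = 46.107 N
½kδ² − Wδ − Wh = 0 → δ = (W + √(W² + 2kWh))/k
δ = (46.107 + √(2125.9 + 2.5388e+06))/69.7 = (46.107 + 1594)/69.7 = 23.531 mm

23.5 mm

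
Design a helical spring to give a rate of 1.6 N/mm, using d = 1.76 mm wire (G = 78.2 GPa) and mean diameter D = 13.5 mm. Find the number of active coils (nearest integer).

N_a = Gd⁴/(8D³k) = (78.2×10³ × 1.76⁴)/(8 × 13.5³ × 1.6)
    = 750339 / 31492.8 = 23.83 → 24 coils

24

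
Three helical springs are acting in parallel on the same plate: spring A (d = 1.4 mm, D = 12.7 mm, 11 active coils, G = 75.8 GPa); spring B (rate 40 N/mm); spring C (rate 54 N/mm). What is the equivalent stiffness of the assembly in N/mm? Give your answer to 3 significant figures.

95.6 N/mm

k_A = Gd⁴/(8D³N_a) = (75.8×10³)(1.4⁴)/(8·12.7³·11) = 1.6154 N/mm
Parallel: k_eq = 1.6154 + 40 + 54 = 95.615 N/mm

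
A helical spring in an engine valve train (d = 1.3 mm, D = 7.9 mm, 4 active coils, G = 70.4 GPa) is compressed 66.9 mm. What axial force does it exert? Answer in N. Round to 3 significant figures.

853 N

k = Gd⁴/(8D³N_a) = (70.4×10³)(1.3⁴)/(8·7.9³·4) = 12.744 N/mm
F = k·δ = 12.744 × 66.9 = 852.59 N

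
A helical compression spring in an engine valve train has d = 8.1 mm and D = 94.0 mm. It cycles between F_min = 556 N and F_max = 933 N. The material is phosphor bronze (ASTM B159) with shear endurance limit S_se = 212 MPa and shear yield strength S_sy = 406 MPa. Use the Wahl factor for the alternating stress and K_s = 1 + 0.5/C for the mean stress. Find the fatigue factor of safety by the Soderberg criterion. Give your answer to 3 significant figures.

C = D/d = 94.0/8.1 = 11.6049; K_W = (4C−1)/(4C−4)+0.615/C = 1.1237; K_s = 1+0.5/C = 1.0431
F_a = (F_max−F_min)/2 = 188.5 N; F_m = (F_max+F_min)/2 = 744.5 N
τ_a = K_W·8F_aD/(πd³) = 1.1237 × 84.903 = 95.407 MPa
τ_m = K_s·8F_mD/(πd³) = 1.0431 × 335.33 = 349.78 MPa
Soderberg: 1/n_f = τ_a/S_se + τ_m/S_sy = 95.407/212 + 349.78/406 = 0.45003 + 0.86153 = 1.3116
n_f = 1/1.3116 = 0.7624

0.762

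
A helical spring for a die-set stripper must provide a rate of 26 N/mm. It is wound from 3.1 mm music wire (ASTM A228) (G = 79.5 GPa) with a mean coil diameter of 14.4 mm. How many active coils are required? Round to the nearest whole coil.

12

N_a = Gd⁴/(8D³k) = (79.5×10³ × 3.1⁴)/(8 × 14.4³ × 26)
    = 7.34199e+06 / 621085 = 11.82 → 12 coils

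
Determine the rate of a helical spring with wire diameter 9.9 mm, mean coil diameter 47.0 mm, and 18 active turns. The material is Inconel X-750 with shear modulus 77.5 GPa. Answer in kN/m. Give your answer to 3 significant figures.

49.8 kN/m

k = Gd⁴/(8D³N_a) = (77.5×10³ × 9.9⁴) / (8 × 47.0³ × 18)
  = 7.44462e+08 / 1.49505e+07 = 49.795 N/mm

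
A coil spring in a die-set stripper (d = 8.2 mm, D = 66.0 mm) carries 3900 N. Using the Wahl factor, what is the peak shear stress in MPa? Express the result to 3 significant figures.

Spring index C = D/d = 66.0/8.2 = 8.0488
K_W = (4C−1)/(4C−4) + 0.615/C = 31.195/28.195 + 0.0764 = 1.1828
τ₀ = 8FD/(πd³) = 8·3900·66.0/(π·8.2³) = 2.0592e+06/1732.2 = 1188.8 MPa
τ_max = K·τ₀ = 1.1828 × 1188.8 = 1406.1 MPa

1410 MPa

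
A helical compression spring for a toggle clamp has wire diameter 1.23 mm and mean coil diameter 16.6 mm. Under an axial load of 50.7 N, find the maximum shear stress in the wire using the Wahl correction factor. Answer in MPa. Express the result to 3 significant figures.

1270 MPa

Spring index C = D/d = 16.6/1.23 = 13.4959
K_W = (4C−1)/(4C−4) + 0.615/C = 52.984/49.984 + 0.0456 = 1.1056
τ₀ = 8FD/(πd³) = 8·50.7·16.6/(π·1.23³) = 6732.96/5.8461 = 1151.7 MPa
τ_max = K·τ₀ = 1.1056 × 1151.7 = 1273.3 MPa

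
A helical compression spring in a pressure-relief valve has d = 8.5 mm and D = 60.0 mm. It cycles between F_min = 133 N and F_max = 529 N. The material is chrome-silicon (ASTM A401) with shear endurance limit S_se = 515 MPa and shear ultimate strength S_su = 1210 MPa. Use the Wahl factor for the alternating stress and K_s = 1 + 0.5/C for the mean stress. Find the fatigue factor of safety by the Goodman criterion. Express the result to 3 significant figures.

C = D/d = 60.0/8.5 = 7.0588; K_W = (4C−1)/(4C−4)+0.615/C = 1.2109; K_s = 1+0.5/C = 1.0708
F_a = (F_max−F_min)/2 = 198 N; F_m = (F_max+F_min)/2 = 331 N
τ_a = K_W·8F_aD/(πd³) = 1.2109 × 49.261 = 59.65 MPa
τ_m = K_s·8F_mD/(πd³) = 1.0708 × 82.35 = 88.183 MPa
Goodman: 1/n_f = τ_a/S_se + τ_m/S_su = 59.65/515 + 88.183/1210 = 0.11583 + 0.07288 = 0.1887
n_f = 1/0.1887 = 5.299

5.30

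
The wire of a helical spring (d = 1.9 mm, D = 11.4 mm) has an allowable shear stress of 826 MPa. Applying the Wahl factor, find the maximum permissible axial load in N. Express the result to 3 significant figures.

156 N

C = D/d = 11.4/1.9 = 6.0000
K_W = (4C−1)/(4C−4) + 0.615/C = 23.000/20.000 + 0.1025 = 1.2525
τ_max = K·8FD/(πd³) → F_max = τ_allow·πd³/(8DK)
F_max = 826·π·1.9³/(8·11.4·1.2525) = 17799/114.23 = 155.82 N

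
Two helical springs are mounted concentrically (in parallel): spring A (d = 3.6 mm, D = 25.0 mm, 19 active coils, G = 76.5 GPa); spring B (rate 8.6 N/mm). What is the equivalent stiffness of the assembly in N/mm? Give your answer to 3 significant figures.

k_A = Gd⁴/(8D³N_a) = (76.5×10³)(3.6⁴)/(8·25.0³·19) = 5.4101 N/mm
Parallel: k_eq = 5.4101 + 8.6 = 14.01 N/mm

14.0 N/mm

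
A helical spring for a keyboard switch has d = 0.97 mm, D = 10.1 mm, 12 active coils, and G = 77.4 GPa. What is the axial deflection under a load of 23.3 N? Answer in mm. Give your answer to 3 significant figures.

33.6 mm

k = Gd⁴/(8D³N_a) = (77.4×10³)(0.97⁴)/(8·10.1³·12) = 0.69278 N/mm
δ = F/k = 23.3 / 0.69278 = 33.633 mm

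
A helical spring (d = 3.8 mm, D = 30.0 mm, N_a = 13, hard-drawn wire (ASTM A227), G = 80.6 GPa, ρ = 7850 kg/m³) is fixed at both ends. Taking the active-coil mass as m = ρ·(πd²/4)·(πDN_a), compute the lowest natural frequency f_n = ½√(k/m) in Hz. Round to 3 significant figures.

117 Hz

k = Gd⁴/(8D³N_a) = (80.6×10³)(3.8⁴)/(8·30.0³·13) = 5.9851 N/mm = 5985.1 N/m
Wire length L = πDN_a = π·30.0·13 = 1225.2 mm
m = ρ·(πd²/4)·L = 7850 × 11.341×10⁻⁶ m² × 1.2252 m = 0.10908 kg
f_n = ½√(k/m) = 0.5·√(5985.1/0.10908) = 0.5·√(54870) = 117.12 Hz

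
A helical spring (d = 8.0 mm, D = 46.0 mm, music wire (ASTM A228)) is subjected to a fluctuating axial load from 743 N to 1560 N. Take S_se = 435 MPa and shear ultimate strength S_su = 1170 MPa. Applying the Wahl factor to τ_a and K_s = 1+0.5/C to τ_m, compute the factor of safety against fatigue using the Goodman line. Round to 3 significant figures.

C = D/d = 46.0/8.0 = 5.7500; K_W = (4C−1)/(4C−4)+0.615/C = 1.2649; K_s = 1+0.5/C = 1.0870
F_a = (F_max−F_min)/2 = 408.5 N; F_m = (F_max+F_min)/2 = 1151.5 N
τ_a = K_W·8F_aD/(πd³) = 1.2649 × 93.459 = 118.21 MPa
τ_m = K_s·8F_mD/(πd³) = 1.0870 × 263.45 = 286.35 MPa
Goodman: 1/n_f = τ_a/S_se + τ_m/S_su = 118.21/435 + 286.35/1170 = 0.27175 + 0.24475 = 0.5165
n_f = 1/0.5165 = 1.936

1.94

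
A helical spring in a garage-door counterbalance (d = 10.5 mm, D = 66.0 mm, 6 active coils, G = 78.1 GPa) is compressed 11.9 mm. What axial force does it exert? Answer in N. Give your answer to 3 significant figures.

k = Gd⁴/(8D³N_a) = (78.1×10³)(10.5⁴)/(8·66.0³·6) = 68.792 N/mm
F = k·δ = 68.792 × 11.9 = 818.62 N

819 N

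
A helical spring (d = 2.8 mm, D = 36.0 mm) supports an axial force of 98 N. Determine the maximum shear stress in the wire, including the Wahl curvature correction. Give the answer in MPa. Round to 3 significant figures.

455 MPa

Spring index C = D/d = 36.0/2.8 = 12.8571
K_W = (4C−1)/(4C−4) + 0.615/C = 50.429/47.429 + 0.0478 = 1.1111
τ₀ = 8FD/(πd³) = 8·98·36.0/(π·2.8³) = 28224/68.964 = 409.26 MPa
τ_max = K·τ₀ = 1.1111 × 409.26 = 454.72 MPa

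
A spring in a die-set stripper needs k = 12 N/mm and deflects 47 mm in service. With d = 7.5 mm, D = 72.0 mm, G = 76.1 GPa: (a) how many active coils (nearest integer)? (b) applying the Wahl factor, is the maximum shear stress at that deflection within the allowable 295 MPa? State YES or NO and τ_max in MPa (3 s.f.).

(a) 7 coils; (b) YES, τ_max = 271 MPa

N_a = Gd⁴/(8D³k) = (76.1×10³)(7.5⁴)/(8·72.0³·12) = 6.72 → N_a = 7
Actual rate k = Gd⁴/(8D³·7) = 11.52 N/mm
Working load F = kδ = 11.52·47 = 541.43 N
C = 72.0/7.5 = 9.6000; K_W = (4C−1)/(4C−4)+0.615/C = 1.1513
τ_max = K_W·8FD/(πd³) = 1.1513·235.3 = 270.9 MPa
τ_max ≤ 295 MPa → acceptable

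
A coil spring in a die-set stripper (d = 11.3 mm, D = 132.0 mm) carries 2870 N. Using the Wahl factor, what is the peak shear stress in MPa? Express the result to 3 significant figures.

Spring index C = D/d = 132.0/11.3 = 11.6814
K_W = (4C−1)/(4C−4) + 0.615/C = 45.726/42.726 + 0.0526 = 1.1229
τ₀ = 8FD/(πd³) = 8·2870·132.0/(π·11.3³) = 3.03072e+06/4533 = 668.59 MPa
τ_max = K·τ₀ = 1.1229 × 668.59 = 750.74 MPa

751 MPa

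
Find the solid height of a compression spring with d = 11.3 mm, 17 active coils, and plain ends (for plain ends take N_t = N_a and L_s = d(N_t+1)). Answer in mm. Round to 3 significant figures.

203 mm

plain ends: N_t = N_a = 17
L_s = d·(N_t+1) = 11.3 × 18 = 203.4 mm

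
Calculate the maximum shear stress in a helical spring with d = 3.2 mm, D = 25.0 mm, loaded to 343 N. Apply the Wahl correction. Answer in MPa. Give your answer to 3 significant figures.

792 MPa

Spring index C = D/d = 25.0/3.2 = 7.8125
K_W = (4C−1)/(4C−4) + 0.615/C = 30.250/27.250 + 0.0787 = 1.1888
τ₀ = 8FD/(πd³) = 8·343·25.0/(π·3.2³) = 68600/102.94 = 666.38 MPa
τ_max = K·τ₀ = 1.1888 × 666.38 = 792.2 MPa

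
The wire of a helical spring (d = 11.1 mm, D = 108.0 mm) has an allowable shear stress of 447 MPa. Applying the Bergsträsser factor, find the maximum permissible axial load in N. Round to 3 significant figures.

1950 N

C = D/d = 108.0/11.1 = 9.7297
K_B = (4C+2)/(4C−3) = 40.919/35.919 = 1.1392
τ_max = K·8FD/(πd³) → F_max = τ_allow·πd³/(8DK)
F_max = 447·π·11.1³/(8·108.0·1.1392) = 1.9206e+06/984.27 = 1951.2 N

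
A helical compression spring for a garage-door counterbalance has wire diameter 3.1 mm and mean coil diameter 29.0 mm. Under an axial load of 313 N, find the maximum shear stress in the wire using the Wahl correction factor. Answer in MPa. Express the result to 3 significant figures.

897 MPa

Spring index C = D/d = 29.0/3.1 = 9.3548
K_W = (4C−1)/(4C−4) + 0.615/C = 36.419/33.419 + 0.0657 = 1.1555
τ₀ = 8FD/(πd³) = 8·313·29.0/(π·3.1³) = 72616/93.591 = 775.89 MPa
τ_max = K·τ₀ = 1.1555 × 775.89 = 896.54 MPa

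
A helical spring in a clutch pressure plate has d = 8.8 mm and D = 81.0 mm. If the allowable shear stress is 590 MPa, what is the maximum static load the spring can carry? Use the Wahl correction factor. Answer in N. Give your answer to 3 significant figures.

1680 N

C = D/d = 81.0/8.8 = 9.2045
K_W = (4C−1)/(4C−4) + 0.615/C = 35.818/32.818 + 0.0668 = 1.1582
τ_max = K·8FD/(πd³) → F_max = τ_allow·πd³/(8DK)
F_max = 590·π·8.8³/(8·81.0·1.1582) = 1.2631e+06/750.53 = 1683 N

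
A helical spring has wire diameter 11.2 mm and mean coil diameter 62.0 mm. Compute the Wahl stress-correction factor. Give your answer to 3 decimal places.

C = D/d = 62.0/11.2 = 5.5357
K_W = (4C−1)/(4C−4) + 0.615/C = 21.143/18.143 + 0.1111 = 1.2765

1.276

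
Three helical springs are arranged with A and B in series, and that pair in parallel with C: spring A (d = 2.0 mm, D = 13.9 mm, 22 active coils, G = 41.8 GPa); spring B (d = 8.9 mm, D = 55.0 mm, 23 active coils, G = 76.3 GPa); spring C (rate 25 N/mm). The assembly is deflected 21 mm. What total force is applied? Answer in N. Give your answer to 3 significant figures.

552 N

k_A = Gd⁴/(8D³N_a) = (41.8×10³)(2.0⁴)/(8·13.9³·22) = 1.4149 N/mm
k_B = Gd⁴/(8D³N_a) = (76.3×10³)(8.9⁴)/(8·55.0³·23) = 15.638 N/mm
Springs A,B series: k_AB = 1/(1/1.4149+1/15.638) = 1.2975 N/mm; parallel with C: k_eq = 1.2975+25 = 26.298 N/mm
F = k_eq·δ = 26.298·21 = 552.25 N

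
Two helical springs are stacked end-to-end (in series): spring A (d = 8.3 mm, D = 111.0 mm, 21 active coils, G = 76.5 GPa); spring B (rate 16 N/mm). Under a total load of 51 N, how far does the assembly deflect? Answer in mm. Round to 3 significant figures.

35.5 mm

k_A = Gd⁴/(8D³N_a) = (76.5×10³)(8.3⁴)/(8·111.0³·21) = 1.5801 N/mm
Series: 1/k_eq = 1/1.5801 + 1/16 = 0.69536; k_eq = 1.4381 N/mm
δ = F/k_eq = 51/1.4381 = 35.463 mm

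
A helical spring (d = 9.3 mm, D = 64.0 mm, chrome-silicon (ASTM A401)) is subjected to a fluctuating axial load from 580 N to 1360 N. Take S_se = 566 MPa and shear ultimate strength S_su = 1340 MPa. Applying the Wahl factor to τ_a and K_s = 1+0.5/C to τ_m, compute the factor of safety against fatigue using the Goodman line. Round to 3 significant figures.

C = D/d = 64.0/9.3 = 6.8817; K_W = (4C−1)/(4C−4)+0.615/C = 1.2169; K_s = 1+0.5/C = 1.0727
F_a = (F_max−F_min)/2 = 390 N; F_m = (F_max+F_min)/2 = 970 N
τ_a = K_W·8F_aD/(πd³) = 1.2169 × 79.02 = 96.158 MPa
τ_m = K_s·8F_mD/(πd³) = 1.0727 × 196.54 = 210.82 MPa
Goodman: 1/n_f = τ_a/S_se + τ_m/S_su = 96.158/566 + 210.82/1340 = 0.16989 + 0.15733 = 0.32722
n_f = 1/0.32722 = 3.056

3.06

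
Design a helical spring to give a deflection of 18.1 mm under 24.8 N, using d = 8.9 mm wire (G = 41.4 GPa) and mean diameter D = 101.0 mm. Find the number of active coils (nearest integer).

Required rate k = F/δ = 24.8/18.1 = 1.3702 N/mm
N_a = Gd⁴/(8D³k) = (41.4×10³ × 8.9⁴)/(8 × 101.0³ × 1.3702)
    = 2.59753e+08 / 1.12935e+07 = 23 → 23 coils

23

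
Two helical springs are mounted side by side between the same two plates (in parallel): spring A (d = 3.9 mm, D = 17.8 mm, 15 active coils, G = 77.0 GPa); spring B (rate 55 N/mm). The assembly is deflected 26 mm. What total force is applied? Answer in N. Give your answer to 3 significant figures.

k_A = Gd⁴/(8D³N_a) = (77.0×10³)(3.9⁴)/(8·17.8³·15) = 26.321 N/mm
Parallel: k_eq = 26.321 + 55 = 81.321 N/mm
F = k_eq·δ = 81.321·26 = 2114.4 N

2110 N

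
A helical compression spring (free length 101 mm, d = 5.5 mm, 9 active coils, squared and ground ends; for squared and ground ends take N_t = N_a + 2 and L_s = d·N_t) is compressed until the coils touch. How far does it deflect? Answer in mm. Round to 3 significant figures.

N_t = 11; L_s = 5.5·11 = 60.5 mm
δ_solid = L₀ − L_s = 101 − 60.5 = 40.5 mm

40.5 mm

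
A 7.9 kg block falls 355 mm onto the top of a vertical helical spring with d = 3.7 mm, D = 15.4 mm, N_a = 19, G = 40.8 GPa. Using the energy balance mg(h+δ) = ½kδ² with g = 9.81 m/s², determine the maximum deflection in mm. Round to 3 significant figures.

k = Gd⁴/(8D³N_a) = (40.8×10³)(3.7⁴)/(8·15.4³·19) = 13.774 N/mm
W = mg = 7.9 × 9.81 = 77.499 N
½kδ² − Wδ − Wh = 0 → δ = (W + √(W² + 2kWh))/k
δ = (77.499 + √(6006.1 + 757907))/13.774 = (77.499 + 874.02)/13.774 = 69.081 mm

69.1 mm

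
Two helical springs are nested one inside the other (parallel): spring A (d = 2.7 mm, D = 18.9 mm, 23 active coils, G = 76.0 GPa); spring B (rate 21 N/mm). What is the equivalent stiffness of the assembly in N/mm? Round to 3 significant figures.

24.3 N/mm

k_A = Gd⁴/(8D³N_a) = (76.0×10³)(2.7⁴)/(8·18.9³·23) = 3.2514 N/mm
Parallel: k_eq = 3.2514 + 21 = 24.251 N/mm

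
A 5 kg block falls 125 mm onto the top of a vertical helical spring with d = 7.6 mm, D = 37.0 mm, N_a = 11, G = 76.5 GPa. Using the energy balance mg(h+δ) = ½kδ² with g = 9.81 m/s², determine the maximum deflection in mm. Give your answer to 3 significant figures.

15.5 mm

k = Gd⁴/(8D³N_a) = (76.5×10³)(7.6⁴)/(8·37.0³·11) = 57.257 N/mm
W = mg = 5 × 9.81 = 49.05 N
½kδ² − Wδ − Wh = 0 → δ = (W + √(W² + 2kWh))/k
δ = (49.05 + √(2405.9 + 702113))/57.257 = (49.05 + 839.36)/57.257 = 15.516 mm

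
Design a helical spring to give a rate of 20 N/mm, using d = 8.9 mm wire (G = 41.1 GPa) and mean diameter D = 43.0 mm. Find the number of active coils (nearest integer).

N_a = Gd⁴/(8D³k) = (41.1×10³ × 8.9⁴)/(8 × 43.0³ × 20)
    = 2.57871e+08 / 1.27211e+07 = 20.27 → 20 coils

20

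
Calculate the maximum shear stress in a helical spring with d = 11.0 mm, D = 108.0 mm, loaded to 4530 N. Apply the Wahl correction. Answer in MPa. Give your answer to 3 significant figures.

Spring index C = D/d = 108.0/11.0 = 9.8182
K_W = (4C−1)/(4C−4) + 0.615/C = 38.273/35.273 + 0.0626 = 1.1477
τ₀ = 8FD/(πd³) = 8·4530·108.0/(π·11.0³) = 3.91392e+06/4181.5 = 936.02 MPa
τ_max = K·τ₀ = 1.1477 × 936.02 = 1074.3 MPa

1070 MPa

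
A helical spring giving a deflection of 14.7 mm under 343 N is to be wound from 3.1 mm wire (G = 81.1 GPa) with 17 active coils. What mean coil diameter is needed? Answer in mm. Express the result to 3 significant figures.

Required rate k = F/δ = 343/14.7 = 23.333 N/mm
D = (Gd⁴/(8N_a·k))^(1/3) = (81.1×10³·3.1⁴/(8·17·23.333))^(1/3)
  = (2360.22)^(1/3) = 13.3143 mm

13.3 mm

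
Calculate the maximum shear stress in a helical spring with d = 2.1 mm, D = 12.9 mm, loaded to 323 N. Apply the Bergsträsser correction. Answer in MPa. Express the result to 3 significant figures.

Spring index C = D/d = 12.9/2.1 = 6.1429
K_B = (4C+2)/(4C−3) = 26.571/21.571 = 1.2318
τ₀ = 8FD/(πd³) = 8·323·12.9/(π·2.1³) = 33333.6/29.094 = 1145.7 MPa
τ_max = K·τ₀ = 1.2318 × 1145.7 = 1411.3 MPa

1410 MPa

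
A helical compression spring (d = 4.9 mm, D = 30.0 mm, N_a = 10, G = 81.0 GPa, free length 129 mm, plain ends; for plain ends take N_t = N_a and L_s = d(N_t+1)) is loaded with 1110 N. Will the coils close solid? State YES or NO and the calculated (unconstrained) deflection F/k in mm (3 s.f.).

NO, δ = 51.3 mm

k = Gd⁴/(8D³N_a) = (81.0×10³)(4.9⁴)/(8·30.0³·10) = 21.618 N/mm
N_t = 10; L_s = 4.9·11 = 53.9 mm; δ_solid = L₀ − L_s = 129 − 53.9 = 75.1 mm
δ = F/k = 1110/21.618 = 51.346 mm
δ < δ_solid → spring does not go solid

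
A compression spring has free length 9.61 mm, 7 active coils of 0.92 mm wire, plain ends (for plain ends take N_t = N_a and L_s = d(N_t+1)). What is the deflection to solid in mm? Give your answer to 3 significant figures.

N_t = 7; L_s = 0.92·8 = 7.36 mm
δ_solid = L₀ − L_s = 9.61 − 7.36 = 2.25 mm

2.25 mm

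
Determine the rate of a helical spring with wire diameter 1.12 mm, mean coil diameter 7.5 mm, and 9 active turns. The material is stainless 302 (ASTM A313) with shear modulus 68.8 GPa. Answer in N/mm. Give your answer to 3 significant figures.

3.56 N/mm

k = Gd⁴/(8D³N_a) = (68.8×10³ × 1.12⁴) / (8 × 7.5³ × 9)
  = 108258 / 30375 = 3.5641 N/mm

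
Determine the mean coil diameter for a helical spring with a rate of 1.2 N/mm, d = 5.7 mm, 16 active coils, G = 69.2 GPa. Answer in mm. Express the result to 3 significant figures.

78.1 mm

D = (Gd⁴/(8N_a·k))^(1/3) = (69.2×10³·5.7⁴/(8·16·1.2))^(1/3)
  = (475570)^(1/3) = 78.0557 mm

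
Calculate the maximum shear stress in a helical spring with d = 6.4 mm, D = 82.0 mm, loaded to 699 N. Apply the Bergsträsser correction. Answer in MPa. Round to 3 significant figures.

614 MPa

Spring index C = D/d = 82.0/6.4 = 12.8125
K_B = (4C+2)/(4C−3) = 53.250/48.250 = 1.1036
τ₀ = 8FD/(πd³) = 8·699·82.0/(π·6.4³) = 458544/823.55 = 556.79 MPa
τ_max = K·τ₀ = 1.1036 × 556.79 = 614.49 MPa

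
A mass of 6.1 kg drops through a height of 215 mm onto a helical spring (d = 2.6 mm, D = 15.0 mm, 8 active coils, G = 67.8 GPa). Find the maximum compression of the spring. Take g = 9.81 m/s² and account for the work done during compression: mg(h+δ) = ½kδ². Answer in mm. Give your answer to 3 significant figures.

k = Gd⁴/(8D³N_a) = (67.8×10³)(2.6⁴)/(8·15.0³·8) = 14.344 N/mm
W = mg = 6.1 × 9.81 = 59.841 N
½kδ² − Wδ − Wh = 0 → δ = (W + √(W² + 2kWh))/k
δ = (59.841 + √(3580.9 + 369094))/14.344 = (59.841 + 610.47)/14.344 = 46.731 mm

46.7 mm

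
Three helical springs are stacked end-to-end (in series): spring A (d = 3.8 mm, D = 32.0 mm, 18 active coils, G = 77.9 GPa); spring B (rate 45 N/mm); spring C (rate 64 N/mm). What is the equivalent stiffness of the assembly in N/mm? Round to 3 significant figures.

3.05 N/mm

k_A = Gd⁴/(8D³N_a) = (77.9×10³)(3.8⁴)/(8·32.0³·18) = 3.4424 N/mm
Series: 1/k_eq = 1/3.4424 + 1/45 + 1/64 = 0.32834; k_eq = 3.0456 N/mm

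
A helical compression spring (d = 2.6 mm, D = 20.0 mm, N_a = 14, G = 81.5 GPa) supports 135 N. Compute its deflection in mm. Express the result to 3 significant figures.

k = Gd⁴/(8D³N_a) = (81.5×10³)(2.6⁴)/(8·20.0³·14) = 4.1566 N/mm
δ = F/k = 135 / 4.1566 = 32.478 mm

32.5 mm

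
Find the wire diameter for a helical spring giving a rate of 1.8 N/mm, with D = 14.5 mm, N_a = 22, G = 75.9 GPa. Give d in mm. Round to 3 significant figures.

d = (8D³N_a·k / G)^(1/4) = (8·14.5³·22·1.8 / (75.9×10³))^0.25
  = (12.725)^0.25 = 1.8887 mm

1.89 mm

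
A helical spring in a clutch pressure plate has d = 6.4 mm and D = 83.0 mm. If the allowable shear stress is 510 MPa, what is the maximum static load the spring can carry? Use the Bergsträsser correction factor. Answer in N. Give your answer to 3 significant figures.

574 N

C = D/d = 83.0/6.4 = 12.9688
K_B = (4C+2)/(4C−3) = 53.875/48.875 = 1.1023
τ_max = K·8FD/(πd³) → F_max = τ_allow·πd³/(8DK)
F_max = 510·π·6.4³/(8·83.0·1.1023) = 4.2001e+05/731.93 = 573.84 N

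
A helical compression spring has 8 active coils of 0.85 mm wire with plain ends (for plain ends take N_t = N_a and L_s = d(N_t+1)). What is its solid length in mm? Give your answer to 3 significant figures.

plain ends: N_t = N_a = 8
L_s = d·(N_t+1) = 0.85 × 9 = 7.65 mm

7.65 mm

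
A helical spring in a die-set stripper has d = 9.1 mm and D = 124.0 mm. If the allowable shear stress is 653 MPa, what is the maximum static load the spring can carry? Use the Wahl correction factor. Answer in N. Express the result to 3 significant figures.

1410 N

C = D/d = 124.0/9.1 = 13.6264
K_W = (4C−1)/(4C−4) + 0.615/C = 53.505/50.505 + 0.0451 = 1.1045
τ_max = K·8FD/(πd³) → F_max = τ_allow·πd³/(8DK)
F_max = 653·π·9.1³/(8·124.0·1.1045) = 1.5459e+06/1095.7 = 1410.9 N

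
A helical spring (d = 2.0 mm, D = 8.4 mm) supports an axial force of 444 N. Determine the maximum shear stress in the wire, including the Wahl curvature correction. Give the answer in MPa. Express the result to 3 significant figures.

1640 MPa

Spring index C = D/d = 8.4/2.0 = 4.2000
K_W = (4C−1)/(4C−4) + 0.615/C = 15.800/12.800 + 0.1464 = 1.3808
τ₀ = 8FD/(πd³) = 8·444·8.4/(π·2.0³) = 29836.8/25.133 = 1187.2 MPa
τ_max = K·τ₀ = 1.3808 × 1187.2 = 1639.2 MPa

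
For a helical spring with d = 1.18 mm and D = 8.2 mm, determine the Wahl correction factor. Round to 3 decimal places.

C = D/d = 8.2/1.18 = 6.9492
K_W = (4C−1)/(4C−4) + 0.615/C = 26.797/23.797 + 0.0885 = 1.2146

1.215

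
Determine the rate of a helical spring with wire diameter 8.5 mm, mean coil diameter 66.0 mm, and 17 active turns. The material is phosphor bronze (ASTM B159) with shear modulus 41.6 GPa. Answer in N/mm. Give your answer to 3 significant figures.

5.55 N/mm

k = Gd⁴/(8D³N_a) = (41.6×10³ × 8.5⁴) / (8 × 66.0³ × 17)
  = 2.17155e+08 / 3.90995e+07 = 5.5539 N/mm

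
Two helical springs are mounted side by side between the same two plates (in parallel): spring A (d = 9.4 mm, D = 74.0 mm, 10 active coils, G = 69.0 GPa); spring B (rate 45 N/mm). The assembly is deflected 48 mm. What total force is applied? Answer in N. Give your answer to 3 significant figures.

2960 N

k_A = Gd⁴/(8D³N_a) = (69.0×10³)(9.4⁴)/(8·74.0³·10) = 16.618 N/mm
Parallel: k_eq = 16.618 + 45 = 61.618 N/mm
F = k_eq·δ = 61.618·48 = 2957.7 N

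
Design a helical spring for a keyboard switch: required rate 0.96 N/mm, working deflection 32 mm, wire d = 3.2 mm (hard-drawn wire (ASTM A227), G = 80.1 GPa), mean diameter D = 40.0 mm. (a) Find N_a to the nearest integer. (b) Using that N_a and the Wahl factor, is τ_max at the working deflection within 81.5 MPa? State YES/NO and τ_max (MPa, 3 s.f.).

N_a = Gd⁴/(8D³k) = (80.1×10³)(3.2⁴)/(8·40.0³·0.96) = 17.09 → N_a = 17
Actual rate k = Gd⁴/(8D³·17) = 0.96497 N/mm
Working load F = kδ = 0.96497·32 = 30.879 N
C = 40.0/3.2 = 12.5000; K_W = (4C−1)/(4C−4)+0.615/C = 1.1144
τ_max = K_W·8FD/(πd³) = 1.1144·95.987 = 106.97 MPa
τ_max > 81.5 MPa → exceeds allowable

(a) 17 coils; (b) NO, τ_max = 107 MPa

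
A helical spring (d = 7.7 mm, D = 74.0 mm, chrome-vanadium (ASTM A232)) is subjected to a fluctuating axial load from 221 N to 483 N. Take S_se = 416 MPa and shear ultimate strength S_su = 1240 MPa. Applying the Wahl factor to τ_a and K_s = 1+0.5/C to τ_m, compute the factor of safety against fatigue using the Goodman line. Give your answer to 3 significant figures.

C = D/d = 74.0/7.7 = 9.6104; K_W = (4C−1)/(4C−4)+0.615/C = 1.1511; K_s = 1+0.5/C = 1.0520
F_a = (F_max−F_min)/2 = 131 N; F_m = (F_max+F_min)/2 = 352 N
τ_a = K_W·8F_aD/(πd³) = 1.1511 × 54.072 = 62.242 MPa
τ_m = K_s·8F_mD/(πd³) = 1.0520 × 145.29 = 152.85 MPa
Goodman: 1/n_f = τ_a/S_se + τ_m/S_su = 62.242/416 + 152.85/1240 = 0.14962 + 0.12327 = 0.27289
n_f = 1/0.27289 = 3.665

3.66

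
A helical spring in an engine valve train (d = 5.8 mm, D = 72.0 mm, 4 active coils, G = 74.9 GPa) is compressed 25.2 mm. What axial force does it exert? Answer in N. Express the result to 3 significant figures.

k = Gd⁴/(8D³N_a) = (74.9×10³)(5.8⁴)/(8·72.0³·4) = 7.0965 N/mm
F = k·δ = 7.0965 × 25.2 = 178.83 N

179 N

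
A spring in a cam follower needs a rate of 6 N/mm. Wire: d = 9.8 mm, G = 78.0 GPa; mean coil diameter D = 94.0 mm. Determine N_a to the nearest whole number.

18

N_a = Gd⁴/(8D³k) = (78.0×10³ × 9.8⁴)/(8 × 94.0³ × 6)
    = 7.19447e+08 / 3.9868e+07 = 18.05 → 18 coils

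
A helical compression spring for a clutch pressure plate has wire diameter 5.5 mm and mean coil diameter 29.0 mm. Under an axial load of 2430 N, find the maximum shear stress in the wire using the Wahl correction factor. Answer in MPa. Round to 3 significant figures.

1390 MPa

Spring index C = D/d = 29.0/5.5 = 5.2727
K_W = (4C−1)/(4C−4) + 0.615/C = 20.091/17.091 + 0.1166 = 1.2922
τ₀ = 8FD/(πd³) = 8·2430·29.0/(π·5.5³) = 563760/522.68 = 1078.6 MPa
τ_max = K·τ₀ = 1.2922 × 1078.6 = 1393.7 MPa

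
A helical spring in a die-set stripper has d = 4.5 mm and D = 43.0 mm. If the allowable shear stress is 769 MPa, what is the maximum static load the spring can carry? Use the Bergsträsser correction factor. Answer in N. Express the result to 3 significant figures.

C = D/d = 43.0/4.5 = 9.5556
K_B = (4C+2)/(4C−3) = 40.222/35.222 = 1.1420
τ_max = K·8FD/(πd³) → F_max = τ_allow·πd³/(8DK)
F_max = 769·π·4.5³/(8·43.0·1.1420) = 2.2015e+05/392.83 = 560.41 N

560 N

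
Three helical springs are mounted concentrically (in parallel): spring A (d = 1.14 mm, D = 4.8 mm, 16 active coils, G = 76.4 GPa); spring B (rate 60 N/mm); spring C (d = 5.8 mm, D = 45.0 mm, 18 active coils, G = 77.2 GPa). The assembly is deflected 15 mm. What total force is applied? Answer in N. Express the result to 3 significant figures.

k_A = Gd⁴/(8D³N_a) = (76.4×10³)(1.14⁴)/(8·4.8³·16) = 9.1155 N/mm
k_C = Gd⁴/(8D³N_a) = (77.2×10³)(5.8⁴)/(8·45.0³·18) = 6.6578 N/mm
Parallel: k_eq = 9.1155 + 60 + 6.6578 = 75.773 N/mm
F = k_eq·δ = 75.773·15 = 1136.6 N

1140 N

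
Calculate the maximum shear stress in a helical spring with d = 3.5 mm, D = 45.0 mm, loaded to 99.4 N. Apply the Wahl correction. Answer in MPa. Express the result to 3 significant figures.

Spring index C = D/d = 45.0/3.5 = 12.8571
K_W = (4C−1)/(4C−4) + 0.615/C = 50.429/47.429 + 0.0478 = 1.1111
τ₀ = 8FD/(πd³) = 8·99.4·45.0/(π·3.5³) = 35784/134.7 = 265.67 MPa
τ_max = K·τ₀ = 1.1111 × 265.67 = 295.18 MPa

295 MPa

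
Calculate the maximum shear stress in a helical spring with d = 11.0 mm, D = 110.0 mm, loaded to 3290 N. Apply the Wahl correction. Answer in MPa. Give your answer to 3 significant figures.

793 MPa

Spring index C = D/d = 110.0/11.0 = 10.0000
K_W = (4C−1)/(4C−4) + 0.615/C = 39.000/36.000 + 0.0615 = 1.1448
τ₀ = 8FD/(πd³) = 8·3290·110.0/(π·11.0³) = 2.8952e+06/4181.5 = 692.39 MPa
τ_max = K·τ₀ = 1.1448 × 692.39 = 792.67 MPa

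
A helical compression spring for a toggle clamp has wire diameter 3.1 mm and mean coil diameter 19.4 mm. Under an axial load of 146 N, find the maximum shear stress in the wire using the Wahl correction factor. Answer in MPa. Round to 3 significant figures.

Spring index C = D/d = 19.4/3.1 = 6.2581
K_W = (4C−1)/(4C−4) + 0.615/C = 24.032/21.032 + 0.0983 = 1.2409
τ₀ = 8FD/(πd³) = 8·146·19.4/(π·3.1³) = 22659.2/93.591 = 242.11 MPa
τ_max = K·τ₀ = 1.2409 × 242.11 = 300.43 MPa

300 MPa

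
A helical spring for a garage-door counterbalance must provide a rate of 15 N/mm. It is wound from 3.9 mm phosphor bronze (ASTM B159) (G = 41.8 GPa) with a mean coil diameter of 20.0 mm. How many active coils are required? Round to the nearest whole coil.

N_a = Gd⁴/(8D³k) = (41.8×10³ × 3.9⁴)/(8 × 20.0³ × 15)
    = 9.67018e+06 / 960000 = 10.07 → 10 coils

10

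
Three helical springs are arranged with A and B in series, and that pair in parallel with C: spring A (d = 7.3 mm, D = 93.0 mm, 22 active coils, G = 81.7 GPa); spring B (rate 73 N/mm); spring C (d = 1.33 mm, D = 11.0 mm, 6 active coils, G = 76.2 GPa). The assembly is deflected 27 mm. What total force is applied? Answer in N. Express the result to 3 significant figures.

144 N

k_A = Gd⁴/(8D³N_a) = (81.7×10³)(7.3⁴)/(8·93.0³·22) = 1.6389 N/mm
k_C = Gd⁴/(8D³N_a) = (76.2×10³)(1.33⁴)/(8·11.0³·6) = 3.732 N/mm
Springs A,B series: k_AB = 1/(1/1.6389+1/73) = 1.6029 N/mm; parallel with C: k_eq = 1.6029+3.732 = 5.3349 N/mm
F = k_eq·δ = 5.3349·27 = 144.04 N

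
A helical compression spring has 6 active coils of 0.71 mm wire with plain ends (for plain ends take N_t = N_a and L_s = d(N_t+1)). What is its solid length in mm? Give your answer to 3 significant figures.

plain ends: N_t = N_a = 6
L_s = d·(N_t+1) = 0.71 × 7 = 4.97 mm

4.97 mm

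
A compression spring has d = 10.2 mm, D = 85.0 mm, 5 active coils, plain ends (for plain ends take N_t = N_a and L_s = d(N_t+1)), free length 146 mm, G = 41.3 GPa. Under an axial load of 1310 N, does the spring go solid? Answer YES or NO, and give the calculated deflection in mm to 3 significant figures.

k = Gd⁴/(8D³N_a) = (41.3×10³)(10.2⁴)/(8·85.0³·5) = 18.198 N/mm
N_t = 5; L_s = 10.2·6 = 61.2 mm; δ_solid = L₀ − L_s = 146 − 61.2 = 84.8 mm
δ = F/k = 1310/18.198 = 71.984 mm
δ < δ_solid → spring does not go solid

NO, δ = 72.0 mm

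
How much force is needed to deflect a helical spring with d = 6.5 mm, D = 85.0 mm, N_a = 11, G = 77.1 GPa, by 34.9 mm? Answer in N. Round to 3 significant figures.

k = Gd⁴/(8D³N_a) = (77.1×10³)(6.5⁴)/(8·85.0³·11) = 2.5466 N/mm
F = k·δ = 2.5466 × 34.9 = 88.878 N

88.9 N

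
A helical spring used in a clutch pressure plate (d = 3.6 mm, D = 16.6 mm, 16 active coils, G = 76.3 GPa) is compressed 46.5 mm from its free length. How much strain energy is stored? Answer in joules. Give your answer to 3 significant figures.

23.7 J

k = Gd⁴/(8D³N_a) = (76.3×10³)(3.6⁴)/(8·16.6³·16) = 21.888 N/mm
U = ½kδ² = 0.5 × 21.888 × 46.5² = 23663 N·mm = 23.663 J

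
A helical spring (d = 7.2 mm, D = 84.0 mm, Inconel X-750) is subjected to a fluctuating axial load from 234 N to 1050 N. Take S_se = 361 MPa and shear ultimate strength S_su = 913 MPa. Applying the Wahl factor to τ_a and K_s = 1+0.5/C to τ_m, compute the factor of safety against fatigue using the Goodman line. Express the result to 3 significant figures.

0.871

C = D/d = 84.0/7.2 = 11.6667; K_W = (4C−1)/(4C−4)+0.615/C = 1.1230; K_s = 1+0.5/C = 1.0429
F_a = (F_max−F_min)/2 = 408 N; F_m = (F_max+F_min)/2 = 642 N
τ_a = K_W·8F_aD/(πd³) = 1.1230 × 233.82 = 262.59 MPa
τ_m = K_s·8F_mD/(πd³) = 1.0429 × 367.92 = 383.69 MPa
Goodman: 1/n_f = τ_a/S_se + τ_m/S_su = 262.59/361 + 383.69/913 = 0.72739 + 0.42025 = 1.1476
n_f = 1/1.1476 = 0.8714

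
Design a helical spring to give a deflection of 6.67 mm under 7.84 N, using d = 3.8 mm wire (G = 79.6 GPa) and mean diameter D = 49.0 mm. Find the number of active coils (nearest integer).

Required rate k = F/δ = 7.84/6.67 = 1.1754 N/mm
N_a = Gd⁴/(8D³k) = (79.6×10³ × 3.8⁴)/(8 × 49.0³ × 1.1754)
    = 1.65977e+07 / 1.10629e+06 = 15 → 15 coils

15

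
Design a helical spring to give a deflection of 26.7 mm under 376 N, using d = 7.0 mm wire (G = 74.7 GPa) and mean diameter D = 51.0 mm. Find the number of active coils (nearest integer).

12

Required rate k = F/δ = 376/26.7 = 14.082 N/mm
N_a = Gd⁴/(8D³k) = (74.7×10³ × 7.0⁴)/(8 × 51.0³ × 14.082)
    = 1.79355e+08 / 1.49444e+07 = 12 → 12 coils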